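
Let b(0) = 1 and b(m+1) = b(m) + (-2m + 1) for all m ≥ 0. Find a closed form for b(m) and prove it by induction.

Claim: b(m) = -m^2 + 2m + 1.

Base case: b(0) = 1, and -0^2 + 2·0 + 1 = 1.
Assume b(j) = -j^2 + 2j + 1.
Then b(j+1) = b(j) + (-2j + 1) = (-j^2 + 2j + 1) + (-2j + 1) = -j^2 + 2,
and -(j+1)^2 + 2·(j+1) + 1 = -j^2 + 2.
By induction, b(m) = -m^2 + 2m + 1 for all m ≥ 0.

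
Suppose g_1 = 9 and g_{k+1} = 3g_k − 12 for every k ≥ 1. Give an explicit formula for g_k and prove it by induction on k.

Claim: g_k = 3^k + 6.

Base case: g_1 = 9, and 3^1 + 6 = 3 + 6 = 9.
Assume g_m = 3^m + 6 for some m ≥ 1.
Then g_{m+1} = 3g_m − 12 = 3·(3^m + 6) − 12 = 3^{m+1} + 18 − 12 = 3^{m+1} + 6.
This completes the inductive step, so g_k = 3^k + 6 for all k ≥ 1.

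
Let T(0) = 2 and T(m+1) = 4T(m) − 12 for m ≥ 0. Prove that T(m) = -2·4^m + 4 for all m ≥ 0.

Base case: T(0) = 2, and -2·4^0 + 4 = -2 + 4 = 2.
Assume T(j) = -2·4^j + 4 for some j ≥ 0.
Then T(j+1) = 4T(j) − 12 = 4·(-2·4^j + 4) − 12 = -8·4^j + 16 − 12 = -2·4^{j+1} + 4.
Hence T(m) = -2·4^m + 4 for every m ≥ 0, by induction.

T(m) = -2·4^m + 4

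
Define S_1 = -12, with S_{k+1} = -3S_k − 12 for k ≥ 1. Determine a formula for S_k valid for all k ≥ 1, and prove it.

Claim: S_k = 3·(-3)^k − 3.

Base case: S_1 = -12, and 3·(-3)^1 − 3 = -9 − 3 = -12.
Assume S_m = 3·(-3)^m − 3 for some m ≥ 1.
Then S_{m+1} = -3S_m − 12 = -3·(3·(-3)^m − 3) − 12 = -9·(-3)^m + 9 − 12 = 3·(-3)^{m+1} − 3.
So the formula holds for m+1, and by induction S_k = 3·(-3)^k − 3 for all k ≥ 1.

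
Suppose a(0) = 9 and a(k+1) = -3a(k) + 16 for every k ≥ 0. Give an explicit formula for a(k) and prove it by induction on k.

Claim: a(k) = 5·(-3)^k + 4.

Base case: a(0) = 9, and 5·(-3)^0 + 4 = 5 + 4 = 9.
Assume a(j) = 5·(-3)^j + 4 for some j ≥ 0.
Then a(j+1) = -3a(j) + 16 = -3·(5·(-3)^j + 4) + 16 = -15·(-3)^j − 12 + 16 = 5·(-3)^{j+1} + 4.
This completes the inductive step, so a(k) = 5·(-3)^k + 4 for all k ≥ 0.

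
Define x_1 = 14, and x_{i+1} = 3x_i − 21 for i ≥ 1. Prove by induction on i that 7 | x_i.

Base case: x_1 = 14 = 7·2, so 7 | x_1.
Assume 7 | x_r, so x_r = 7t for some integer t.
Then x_{r+1} = 3x_r − 21 = 3·(7t) − 21 = 7(3t − 3), so 7 | x_{r+1}.
By induction, 7 | x_i for all i ≥ 1.

7 | x_i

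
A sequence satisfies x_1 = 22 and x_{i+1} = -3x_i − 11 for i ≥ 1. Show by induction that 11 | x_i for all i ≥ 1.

Base case: x_1 = 22 = 11·2, so 11 | x_1.
Assume 11 | x_m, so x_m = 11t for some integer t.
Then x_{m+1} = -3x_m − 11 = -3·(11t) − 11 = 11(-3t − 1), so 11 | x_{m+1}.
This completes the inductive step, so 11 | x_i for all i ≥ 1.

11 | x_i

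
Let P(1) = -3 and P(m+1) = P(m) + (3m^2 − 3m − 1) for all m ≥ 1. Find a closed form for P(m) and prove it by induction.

Claim: P(m) = m^3 − 3m^2 + m − 2.

Base case: P(1) = -3, and 1^3 − 3·1^2 + 1 − 2 = -3.
Assume P(j) = j^3 − 3j^2 + j − 2.
Then P(j+1) = P(j) + (3j^2 − 3j − 1) = (j^3 − 3j^2 + j − 2) + (3j^2 − 3j − 1) = j^3 − 2j − 3,
and (j+1)^3 − 3·(j+1)^2 + (j+1) − 2 = j^3 − 2j − 3.
Hence P(m) = m^3 − 3m^2 + m − 2 for every m ≥ 1, by induction.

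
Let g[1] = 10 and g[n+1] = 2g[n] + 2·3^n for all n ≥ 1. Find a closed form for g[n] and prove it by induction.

Claim: g[n] = 2·2^n + 2·3^n.

Base case: g[1] = 10, and 2·2^1 + 2·3^1 = 4 + 6 = 10.
Assume g[k] = 2·2^k + 2·3^k for some k ≥ 1.
Then g[k+1] = 2g[k] + 2·3^k = 2·(2·2^k + 2·3^k) + 2·3^k = 2·2^{k+1} + 4·3^k + 2·3^k = 2·2^{k+1} + 6·3^k = 2·2^{k+1} + 2·3^{k+1}.
So the formula holds for k+1, and by induction g[n] = 2·2^n + 2·3^n for all n ≥ 1.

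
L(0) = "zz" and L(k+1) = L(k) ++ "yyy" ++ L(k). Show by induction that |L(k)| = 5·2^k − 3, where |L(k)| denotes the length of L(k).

Base case: |L(0)| = 2, and 5·2^0 − 3 = 2.
Assume |L(r)| = 5·2^r − 3.
Then |L(r+1)| = |L(r)| + 3 + |L(r)| = 2|L(r)| + 3 = 2(5·2^r − 3) + 3 = 5·2^{r+1} − 6 + 3 = 5·2^{r+1} − 3.
By induction, |L(k)| = 5·2^k − 3 for all k ≥ 0.

|L(k)| = 5·2^k − 3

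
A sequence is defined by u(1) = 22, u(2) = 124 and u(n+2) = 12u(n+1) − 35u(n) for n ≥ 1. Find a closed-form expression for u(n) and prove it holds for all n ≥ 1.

Claim: u(n) = 3·5^n + 7^n.

Base cases: u(1) = 22 and 3·5^1 + 7^1 = 22; u(2) = 124 and 3·5^2 + 7^2 = 124.
Assume u(i) = 3·5^i + 7^i for all 1 ≤ i ≤ j, where j ≥ 2.
Then u(j+1) = 12u(j) − 35u(j−1) = 12·(3·5^j + 7^j) − 35·(3·5^{j−1} + 7^{j−1}) = 3·(12·5 − 35)5^{j−1} + (12·7 − 35)7^{j−1} = 75·5^{j−1} + 49·7^{j−1} = 3·5^{j+1} + 7^{j+1}.
Hence u(n) = 3·5^n + 7^n for every n ≥ 1, by strong induction.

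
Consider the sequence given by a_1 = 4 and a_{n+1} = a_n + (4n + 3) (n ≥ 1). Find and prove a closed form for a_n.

Claim: a_n = 2n^2 + n + 1.

Base case: a_1 = 4, and 2·1^2 + 1 + 1 = 4.
Assume a_m = 2m^2 + m + 1.
Then a_{m+1} = a_m + (4m + 3) = (2m^2 + m + 1) + (4m + 3) = 2m^2 + 5m + 4,
and 2·(m+1)^2 + (m+1) + 1 = 2m^2 + 5m + 4.
By induction, a_n = 2n^2 + n + 1 for all n ≥ 1.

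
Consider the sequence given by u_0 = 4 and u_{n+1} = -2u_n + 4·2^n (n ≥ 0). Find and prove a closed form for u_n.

Claim: u_n = 3·(-2)^n + 2^n.

Base case: u_0 = 4, and 3·(-2)^0 + 2^0 = 3 + 1 = 4.
Assume u_j = 3·(-2)^j + 2^j for some j ≥ 0.
Then u_{j+1} = -2u_j + 4·2^j = -2·(3·(-2)^j + 2^j) + 4·2^j = 3·(-2)^{j+1} − 2·2^j + 4·2^j = 3·(-2)^{j+1} + 2·2^j = 3·(-2)^{j+1} + 2^{j+1}.
Hence u_n = 3·(-2)^n + 2^n for every n ≥ 0, by induction.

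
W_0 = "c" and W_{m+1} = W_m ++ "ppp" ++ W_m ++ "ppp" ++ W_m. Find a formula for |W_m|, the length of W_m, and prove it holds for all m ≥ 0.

Claim: |W_m| = 4·3^m − 3.

Base case: |W_0| = 1, and 4·3^0 − 3 = 1.
Assume |W_j| = 4·3^j − 3.
Then |W_{j+1}| = 3|W_j| + 6 = 3(4·3^j − 3) + 6 = 4·3^{j+1} − 9 + 6 = 4·3^{j+1} − 3.
This completes the inductive step, so |W_m| = 4·3^m − 3 for all m ≥ 0.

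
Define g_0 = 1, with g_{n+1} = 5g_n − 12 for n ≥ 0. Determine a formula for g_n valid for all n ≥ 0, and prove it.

Claim: g_n = -2·5^n + 3.

Base case: g_0 = 1, and -2·5^0 + 3 = -2 + 3 = 1.
Assume g_j = -2·5^j + 3 for some j ≥ 0.
Then g_{j+1} = 5g_j − 12 = 5·(-2·5^j + 3) − 12 = -10·5^j + 15 − 12 = -2·5^{j+1} + 3.
This completes the inductive step, so g_n = -2·5^n + 3 for all n ≥ 0.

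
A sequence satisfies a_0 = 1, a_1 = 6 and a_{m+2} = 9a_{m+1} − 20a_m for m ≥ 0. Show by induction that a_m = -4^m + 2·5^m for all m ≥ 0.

Base cases: a_0 = 1 and -4^0 + 2·5^0 = 1; a_1 = 6 and -4^1 + 2·5^1 = 6.
Assume a_i = -4^i + 2·5^i for all 0 ≤ i ≤ j, where j ≥ 1.
Then a_{j+1} = 9a_j − 20a_{j−1} = 9·(-4^j + 2·5^j) − 20·(-4^{j−1} + 2·5^{j−1}) = -(9·4 − 20)4^{j−1} + 2·(9·5 − 20)5^{j−1} = -16·4^{j−1} + 50·5^{j−1} = -4^{j+1} + 2·5^{j+1}.
This completes the inductive step, so a_m = -4^m + 2·5^m for all m ≥ 0.

a_m = -4^m + 2·5^m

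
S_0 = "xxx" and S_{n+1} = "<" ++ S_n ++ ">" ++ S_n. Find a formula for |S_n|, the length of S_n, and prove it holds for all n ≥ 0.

Claim: |S_n| = 5·2^n − 2.

Base case: |S_0| = 3, and 5·2^0 − 2 = 3.
Assume |S_j| = 5·2^j − 2.
Then |S_{j+1}| = 1 + |S_j| + 1 + |S_j| = 2|S_j| + 2 = 2(5·2^j − 2) + 2 = 5·2^{j+1} − 4 + 2 = 5·2^{j+1} − 2.
So the formula holds for j+1, and by induction |S_n| = 5·2^n − 2 for all n ≥ 0.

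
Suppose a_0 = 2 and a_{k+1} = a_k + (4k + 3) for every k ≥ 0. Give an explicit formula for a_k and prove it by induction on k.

Claim: a_k = 2k^2 + k + 2.

Base case: a_0 = 2, and 2·0^2 + 0 + 2 = 2.
Assume a_m = 2m^2 + m + 2.
Then a_{m+1} = a_m + (4m + 3) = (2m^2 + m + 2) + (4m + 3) = 2m^2 + 5m + 5,
and 2·(m+1)^2 + (m+1) + 2 = 2m^2 + 5m + 5.
This completes the inductive step, so a_k = 2k^2 + k + 2 for all k ≥ 0.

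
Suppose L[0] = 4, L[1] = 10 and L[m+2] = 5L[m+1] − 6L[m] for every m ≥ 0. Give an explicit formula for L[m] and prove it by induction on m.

Claim: L[m] = 2·2^m + 2·3^m.

Base cases: L[0] = 4 and 2·2^0 + 2·3^0 = 4; L[1] = 10 and 2·2^1 + 2·3^1 = 10.
Assume L[j] = 2·2^j + 2·3^j for all 0 ≤ j ≤ k, where k ≥ 1.
Then L[k+1] = 5L[k] − 6L[k−1] = 5·(2·2^k + 2·3^k) − 6·(2·2^{k−1} + 2·3^{k−1}) = 2·(5·2 − 6)2^{k−1} + 2·(5·3 − 6)3^{k−1} = 8·2^{k−1} + 18·3^{k−1} = 2·2^{k+1} + 2·3^{k+1}.
So the formula holds for k+1, and by strong induction L[m] = 2·2^m + 2·3^m for all m ≥ 0.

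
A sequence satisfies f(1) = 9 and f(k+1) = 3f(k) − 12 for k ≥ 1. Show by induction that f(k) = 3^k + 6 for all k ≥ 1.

Base case: f(1) = 9, and 3^1 + 6 = 3 + 6 = 9.
Assume f(m) = 3^m + 6 for some m ≥ 1.
Then f(m+1) = 3f(m) − 12 = 3·(3^m + 6) − 12 = 3^{m+1} + 18 − 12 = 3^{m+1} + 6.
So the formula holds for m+1, and by induction f(k) = 3^k + 6 for all k ≥ 1.

f(k) = 3^k + 6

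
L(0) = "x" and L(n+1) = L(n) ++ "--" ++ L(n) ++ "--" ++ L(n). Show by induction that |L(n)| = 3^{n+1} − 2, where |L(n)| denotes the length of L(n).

Base case: |L(0)| = 1, and 3^{0+1} − 2 = 1.
Assume |L(k)| = 3^{k+1} − 2.
Then |L(k+1)| = 3|L(k)| + 4 = 3(3^{k+1} − 2) + 4 = 3^{k+2} − 6 + 4 = 3^{k+2} − 2.
By induction, |L(n)| = 3^{n+1} − 2 for all n ≥ 0.

|L(n)| = 3^{n+1} − 2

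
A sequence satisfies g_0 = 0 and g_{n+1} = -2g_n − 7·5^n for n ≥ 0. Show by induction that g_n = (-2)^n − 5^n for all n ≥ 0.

Base case: g_0 = 0, and (-2)^0 − 5^0 = 1 − 1 = 0.
Assume g_m = (-2)^m − 5^m for some m ≥ 0.
Then g_{m+1} = -2g_m − 7·5^m = -2·((-2)^m − 5^m) − 7·5^m = (-2)^{m+1} + 2·5^m − 7·5^m = (-2)^{m+1} − 5·5^m = (-2)^{m+1} − 5^{m+1}.
This completes the inductive step, so g_n = (-2)^n − 5^n for all n ≥ 0.

g_n = (-2)^n − 5^n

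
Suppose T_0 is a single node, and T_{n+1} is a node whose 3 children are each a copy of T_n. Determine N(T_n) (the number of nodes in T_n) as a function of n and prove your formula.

Claim: N(T_n) = (3^{n+1} − 1)/2.

Base case: N(T_0) = 1, and (3^{0+1} − 1)/2 = 1.
Assume N(T_r) = (3^{r+1} − 1)/2.
Then N(T_{r+1}) = 1 + 3N(T_r) = 1 + 3·(3^{r+1} − 1)/2 = 1 + (3^{r+2} − 3)/2 = (2 + 3^{r+2} − 3)/2 = (3^{r+2} − 1)/2.
Hence N(T_n) = (3^{n+1} − 1)/2 for every n ≥ 0, by induction.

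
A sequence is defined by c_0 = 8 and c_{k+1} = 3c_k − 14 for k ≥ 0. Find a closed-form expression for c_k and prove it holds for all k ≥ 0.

Claim: c_k = 3^k + 7.

Base case: c_0 = 8, and 3^0 + 7 = 1 + 7 = 8.
Assume c_j = 3^j + 7 for some j ≥ 0.
Then c_{j+1} = 3c_j − 14 = 3·(3^j + 7) − 14 = 3^{j+1} + 21 − 14 = 3^{j+1} + 7.
By induction, c_k = 3^k + 7 for all k ≥ 0.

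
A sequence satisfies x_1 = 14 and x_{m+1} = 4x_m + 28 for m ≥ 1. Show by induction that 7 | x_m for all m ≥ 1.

Base case: x_1 = 14 = 7·2, so 7 | x_1.
Assume 7 | x_j, so x_j = 7t for some integer t.
Then x_{j+1} = 4x_j + 28 = 4·(7t) + 28 = 7(4t + 4), so 7 | x_{j+1}.
This completes the inductive step, so 7 | x_m for all m ≥ 1.

7 | x_m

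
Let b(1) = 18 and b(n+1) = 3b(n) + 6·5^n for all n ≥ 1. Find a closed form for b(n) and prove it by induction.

Claim: b(n) = 3^n + 3·5^n.

Base case: b(1) = 18, and 3^1 + 3·5^1 = 3 + 15 = 18.
Assume b(m) = 3^m + 3·5^m for some m ≥ 1.
Then b(m+1) = 3b(m) + 6·5^m = 3·(3^m + 3·5^m) + 6·5^m = 3^{m+1} + 9·5^m + 6·5^m = 3^{m+1} + 15·5^m = 3^{m+1} + 3·5^{m+1}.
So the formula holds for m+1, and by induction b(n) = 3^n + 3·5^n for all n ≥ 1.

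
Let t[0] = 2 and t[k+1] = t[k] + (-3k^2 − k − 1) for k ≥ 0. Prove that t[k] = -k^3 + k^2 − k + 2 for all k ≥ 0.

Base case: t[0] = 2, and -0^3 + 0^2 − 0 + 2 = 2.
Assume t[m] = -m^3 + m^2 − m + 2.
Then t[m+1] = t[m] + (-3m^2 − m − 1) = (-m^3 + m^2 − m + 2) + (-3m^2 − m − 1) = -m^3 − 2m^2 − 2m + 1,
and -(m+1)^3 + (m+1)^2 − (m+1) + 2 = -m^3 − 2m^2 − 2m + 1.
This completes the inductive step, so t[k] = -k^3 + k^2 − k + 2 for all k ≥ 0.

t[k] = -k^3 + k^2 − k + 2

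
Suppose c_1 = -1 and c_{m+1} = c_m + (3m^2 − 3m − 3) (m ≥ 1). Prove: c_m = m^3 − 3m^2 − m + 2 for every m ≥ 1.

Base case: c_1 = -1, and 1^3 − 3·1^2 − 1 + 2 = -1.
Assume c_r = r^3 − 3r^2 − r + 2.
Then c_{r+1} = c_r + (3r^2 − 3r − 3) = (r^3 − 3r^2 − r + 2) + (3r^2 − 3r − 3) = r^3 − 4r − 1,
and (r+1)^3 − 3·(r+1)^2 − (r+1) + 2 = r^3 − 4r − 1.
By induction, c_m = m^3 − 3m^2 − m + 2 for all m ≥ 1.

c_m = m^3 − 3m^2 − m + 2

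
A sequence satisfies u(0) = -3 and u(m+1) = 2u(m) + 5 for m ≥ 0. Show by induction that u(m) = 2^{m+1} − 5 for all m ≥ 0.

Base case: u(0) = -3, and 2^{0+1} − 5 = 2 − 5 = -3.
Assume u(k) = 2^{k+1} − 5 for some k ≥ 0.
Then u(k+1) = 2u(k) + 5 = 2·(2^{k+1} − 5) + 5 = 2^{k+2} − 10 + 5 = 2^{k+2} − 5.
By induction, u(m) = 2^{m+1} − 5 for all m ≥ 0.

u(m) = 2^{m+1} − 5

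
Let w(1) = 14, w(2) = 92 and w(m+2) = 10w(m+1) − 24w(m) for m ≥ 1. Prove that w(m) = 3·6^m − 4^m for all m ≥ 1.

Base cases: w(1) = 14 and 3·6^1 − 4^1 = 14; w(2) = 92 and 3·6^2 − 4^2 = 92.
Assume w(j) = 3·6^j − 4^j for all 1 ≤ j ≤ r, where r ≥ 2.
Then w(r+1) = 10w(r) − 24w(r−1) = 10·(3·6^r − 4^r) − 24·(3·6^{r−1} − 4^{r−1}) = 3·(10·6 − 24)6^{r−1} − (10·4 − 24)4^{r−1} = 108·6^{r−1} − 16·4^{r−1} = 3·6^{r+1} − 4^{r+1}.
This completes the inductive step, so w(m) = 3·6^m − 4^m for all m ≥ 1.

w(m) = 3·6^m − 4^m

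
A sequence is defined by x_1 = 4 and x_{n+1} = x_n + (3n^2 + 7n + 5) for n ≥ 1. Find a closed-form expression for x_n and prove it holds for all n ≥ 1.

Claim: x_n = n^3 + 2n^2 + 2n − 1.

Base case: x_1 = 4, and 1^3 + 2·1^2 + 2·1 − 1 = 4.
Assume x_r = r^3 + 2r^2 + 2r − 1.
Then x_{r+1} = x_r + (3r^2 + 7r + 5) = (r^3 + 2r^2 + 2r − 1) + (3r^2 + 7r + 5) = r^3 + 5r^2 + 9r + 4,
and (r+1)^3 + 2·(r+1)^2 + 2·(r+1) − 1 = r^3 + 5r^2 + 9r + 4.
By induction, x_n = n^3 + 2n^2 + 2n − 1 for all n ≥ 1.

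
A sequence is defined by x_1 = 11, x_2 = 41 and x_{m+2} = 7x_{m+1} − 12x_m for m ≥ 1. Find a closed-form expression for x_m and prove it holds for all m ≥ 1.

Claim: x_m = 3^m + 2·4^m.

Base cases: x_1 = 11 and 3^1 + 2·4^1 = 11; x_2 = 41 and 3^2 + 2·4^2 = 41.
Assume x_i = 3^i + 2·4^i for all 1 ≤ i ≤ j, where j ≥ 2.
Then x_{j+1} = 7x_j − 12x_{j−1} = 7·(3^j + 2·4^j) − 12·(3^{j−1} + 2·4^{j−1}) = (7·3 − 12)3^{j−1} + 2·(7·4 − 12)4^{j−1} = 9·3^{j−1} + 32·4^{j−1} = 3^{j+1} + 2·4^{j+1}.
By strong induction, x_m = 3^m + 2·4^m for all m ≥ 1.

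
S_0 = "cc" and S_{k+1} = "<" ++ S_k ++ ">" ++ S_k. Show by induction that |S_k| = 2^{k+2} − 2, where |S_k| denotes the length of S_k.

Base case: |S_0| = 2, and 2^{0+2} − 2 = 2.
Assume |S_m| = 2^{m+2} − 2.
Then |S_{m+1}| = 1 + |S_m| + 1 + |S_m| = 2|S_m| + 2 = 2(2^{m+2} − 2) + 2 = 2^{m+3} − 4 + 2 = 2^{m+3} − 2.
This completes the inductive step, so |S_k| = 2^{k+2} − 2 for all k ≥ 0.

|S_k| = 2^{k+2} − 2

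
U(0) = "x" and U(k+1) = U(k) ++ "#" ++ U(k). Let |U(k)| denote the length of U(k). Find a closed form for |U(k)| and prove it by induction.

Claim: |U(k)| = 2^{k+1} − 1.

Base case: |U(0)| = 1, and 2^{0+1} − 1 = 1.
Assume |U(m)| = 2^{m+1} − 1.
Then |U(m+1)| = |U(m)| + 1 + |U(m)| = 2|U(m)| + 1 = 2(2^{m+1} − 1) + 1 = 2^{m+2} − 2 + 1 = 2^{m+2} − 1.
So the formula holds for m+1, and by induction |U(k)| = 2^{k+1} − 1 for all k ≥ 0.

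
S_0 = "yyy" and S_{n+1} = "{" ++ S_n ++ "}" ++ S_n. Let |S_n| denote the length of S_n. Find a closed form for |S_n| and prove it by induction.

Claim: |S_n| = 5·2^n − 2.

Base case: |S_0| = 3, and 5·2^0 − 2 = 3.
Assume |S_m| = 5·2^m − 2.
Then |S_{m+1}| = 1 + |S_m| + 1 + |S_m| = 2|S_m| + 2 = 2(5·2^m − 2) + 2 = 5·2^{m+1} − 4 + 2 = 5·2^{m+1} − 2.
By induction, |S_n| = 5·2^n − 2 for all n ≥ 0.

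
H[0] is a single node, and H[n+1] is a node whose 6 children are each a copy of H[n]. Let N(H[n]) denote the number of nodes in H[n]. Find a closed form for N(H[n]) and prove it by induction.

Claim: N(H[n]) = (6^{n+1} − 1)/5.

Base case: N(H[0]) = 1, and (6^{0+1} − 1)/5 = 1.
Assume N(H[m]) = (6^{m+1} − 1)/5.
Then N(H[m+1]) = 1 + 6N(H[m]) = 1 + 6·(6^{m+1} − 1)/5 = 1 + (6^{m+2} − 6)/5 = (5 + 6^{m+2} − 6)/5 = (6^{m+2} − 1)/5.
Hence N(H[n]) = (6^{n+1} − 1)/5 for every n ≥ 0, by induction.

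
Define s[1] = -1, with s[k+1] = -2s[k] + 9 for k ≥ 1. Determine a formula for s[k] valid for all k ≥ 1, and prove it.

Claim: s[k] = 2·(-2)^k + 3.

Base case: s[1] = -1, and 2·(-2)^1 + 3 = -4 + 3 = -1.
Assume s[m] = 2·(-2)^m + 3 for some m ≥ 1.
Then s[m+1] = -2s[m] + 9 = -2·(2·(-2)^m + 3) + 9 = -4·(-2)^m − 6 + 9 = 2·(-2)^{m+1} + 3.
Hence s[k] = 2·(-2)^k + 3 for every k ≥ 1, by induction.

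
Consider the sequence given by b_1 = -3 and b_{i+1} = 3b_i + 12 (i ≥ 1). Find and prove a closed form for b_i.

Claim: b_i = 3^i − 6.

Base case: b_1 = -3, and 3^1 − 6 = 3 − 6 = -3.
Assume b_k = 3^k − 6 for some k ≥ 1.
Then b_{k+1} = 3b_k + 12 = 3·(3^k − 6) + 12 = 3^{k+1} − 18 + 12 = 3^{k+1} − 6.
Hence b_i = 3^i − 6 for every i ≥ 1, by induction.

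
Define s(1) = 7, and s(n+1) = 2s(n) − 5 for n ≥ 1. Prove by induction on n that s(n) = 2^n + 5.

Base case: s(1) = 7, and 2^1 + 5 = 2 + 5 = 7.
Assume s(j) = 2^j + 5 for some j ≥ 1.
Then s(j+1) = 2s(j) − 5 = 2·(2^j + 5) − 5 = 2^{j+1} + 10 − 5 = 2^{j+1} + 5.
By induction, s(n) = 2^n + 5 for all n ≥ 1.

s(n) = 2^n + 5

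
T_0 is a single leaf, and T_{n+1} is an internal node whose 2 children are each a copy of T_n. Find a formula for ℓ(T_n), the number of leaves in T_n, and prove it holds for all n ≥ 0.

Claim: ℓ(T_n) = 2^n.

Base case: ℓ(T_0) = 1, and 2^0 = 1.
Assume ℓ(T_j) = 2^j.
Then ℓ(T_{j+1}) = 2·ℓ(T_j) = 2·2^j = 2^{j+1}.
This completes the inductive step, so ℓ(T_n) = 2^n for all n ≥ 0.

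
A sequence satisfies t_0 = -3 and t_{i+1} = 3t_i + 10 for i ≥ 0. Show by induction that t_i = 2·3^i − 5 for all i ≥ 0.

Base case: t_0 = -3, and 2·3^0 − 5 = 2 − 5 = -3.
Assume t_k = 2·3^k − 5 for some k ≥ 0.
Then t_{k+1} = 3t_k + 10 = 3·(2·3^k − 5) + 10 = 6·3^k − 15 + 10 = 2·3^{k+1} − 5.
This completes the inductive step, so t_i = 2·3^i − 5 for all i ≥ 0.

t_i = 2·3^i − 5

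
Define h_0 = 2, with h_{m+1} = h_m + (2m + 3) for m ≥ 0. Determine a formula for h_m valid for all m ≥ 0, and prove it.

Claim: h_m = m^2 + 2m + 2.

Base case: h_0 = 2, and 0^2 + 2·0 + 2 = 2.
Assume h_k = k^2 + 2k + 2.
Then h_{k+1} = h_k + (2k + 3) = (k^2 + 2k + 2) + (2k + 3) = k^2 + 4k + 5,
and (k+1)^2 + 2·(k+1) + 2 = k^2 + 4k + 5.
By induction, h_m = m^2 + 2m + 2 for all m ≥ 0.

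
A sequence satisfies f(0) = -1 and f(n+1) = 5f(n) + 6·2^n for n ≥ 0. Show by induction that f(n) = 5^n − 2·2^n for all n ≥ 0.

Base case: f(0) = -1, and 5^0 − 2·2^0 = 1 − 2 = -1.
Assume f(m) = 5^m − 2·2^m for some m ≥ 0.
Then f(m+1) = 5f(m) + 6·2^m = 5·(5^m − 2·2^m) + 6·2^m = 5^{m+1} − 10·2^m + 6·2^m = 5^{m+1} − 4·2^m = 5^{m+1} − 2·2^{m+1}.
So the formula holds for m+1, and by induction f(n) = 5^n − 2·2^n for all n ≥ 0.

f(n) = 5^n − 2·2^n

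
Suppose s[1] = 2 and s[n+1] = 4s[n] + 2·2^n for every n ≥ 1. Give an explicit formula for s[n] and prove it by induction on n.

Claim: s[n] = 4^n − 2^n.

Base case: s[1] = 2, and 4^1 − 2^1 = 4 − 2 = 2.
Assume s[r] = 4^r − 2^r for some r ≥ 1.
Then s[r+1] = 4s[r] + 2·2^r = 4·(4^r − 2^r) + 2·2^r = 4^{r+1} − 4·2^r + 2·2^r = 4^{r+1} − 2·2^r = 4^{r+1} − 2^{r+1}.
This completes the inductive step, so s[n] = 4^n − 2^n for all n ≥ 1.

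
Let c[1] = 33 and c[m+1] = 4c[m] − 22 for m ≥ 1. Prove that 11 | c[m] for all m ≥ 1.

Base case: c[1] = 33 = 11·3, so 11 | c[1].
Assume 11 | c[k], so c[k] = 11t for some integer t.
Then c[k+1] = 4c[k] − 22 = 4·(11t) − 22 = 11(4t − 2), so 11 | c[k+1].
By induction, 11 | c[m] for all m ≥ 1.

11 | c[m]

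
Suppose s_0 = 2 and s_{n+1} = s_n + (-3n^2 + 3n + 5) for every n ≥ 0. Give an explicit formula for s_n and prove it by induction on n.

Claim: s_n = -n^3 + 3n^2 + 3n + 2.

Base case: s_0 = 2, and -0^3 + 3·0^2 + 3·0 + 2 = 2.
Assume s_k = -k^3 + 3k^2 + 3k + 2.
Then s_{k+1} = s_k + (-3k^2 + 3k + 5) = (-k^3 + 3k^2 + 3k + 2) + (-3k^2 + 3k + 5) = -k^3 + 6k + 7,
and -(k+1)^3 + 3·(k+1)^2 + 3·(k+1) + 2 = -k^3 + 6k + 7.
By induction, s_n = -n^3 + 3n^2 + 3n + 2 for all n ≥ 0.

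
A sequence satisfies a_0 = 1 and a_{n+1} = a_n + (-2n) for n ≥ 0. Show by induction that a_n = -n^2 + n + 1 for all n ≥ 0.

Base case: a_0 = 1, and -0^2 + 0 + 1 = 1.
Assume a_k = -k^2 + k + 1.
Then a_{k+1} = a_k + (-2k) = (-k^2 + k + 1) + (-2k) = -k^2 − k + 1,
and -(k+1)^2 + (k+1) + 1 = -k^2 − k + 1.
This completes the inductive step, so a_n = -n^2 + n + 1 for all n ≥ 0.

a_n = -n^2 + n + 1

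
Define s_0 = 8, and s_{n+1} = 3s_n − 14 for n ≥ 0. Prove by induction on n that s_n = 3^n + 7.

Base case: s_0 = 8, and 3^0 + 7 = 1 + 7 = 8.
Assume s_j = 3^j + 7 for some j ≥ 0.
Then s_{j+1} = 3s_j − 14 = 3·(3^j + 7) − 14 = 3^{j+1} + 21 − 14 = 3^{j+1} + 7.
So the formula holds for j+1, and by induction s_n = 3^n + 7 for all n ≥ 0.

s_n = 3^n + 7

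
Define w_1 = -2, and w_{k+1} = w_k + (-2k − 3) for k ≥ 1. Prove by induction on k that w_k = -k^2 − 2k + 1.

Base case: w_1 = -2, and -1^2 − 2·1 + 1 = -2.
Assume w_r = -r^2 − 2r + 1.
Then w_{r+1} = w_r + (-2r − 3) = (-r^2 − 2r + 1) + (-2r − 3) = -r^2 − 4r − 2,
and -(r+1)^2 − 2·(r+1) + 1 = -r^2 − 4r − 2.
Hence w_k = -k^2 − 2k + 1 for every k ≥ 1, by induction.

w_k = -k^2 − 2k + 1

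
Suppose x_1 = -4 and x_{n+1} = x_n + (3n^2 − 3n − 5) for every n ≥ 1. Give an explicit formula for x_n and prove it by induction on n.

Claim: x_n = n^3 − 3n^2 − 3n + 1.

Base case: x_1 = -4, and 1^3 − 3·1^2 − 3·1 + 1 = -4.
Assume x_m = m^3 − 3m^2 − 3m + 1.
Then x_{m+1} = x_m + (3m^2 − 3m − 5) = (m^3 − 3m^2 − 3m + 1) + (3m^2 − 3m − 5) = m^3 − 6m − 4,
and (m+1)^3 − 3·(m+1)^2 − 3·(m+1) + 1 = m^3 − 6m − 4.
This completes the inductive step, so x_n = n^3 − 3n^2 − 3n + 1 for all n ≥ 1.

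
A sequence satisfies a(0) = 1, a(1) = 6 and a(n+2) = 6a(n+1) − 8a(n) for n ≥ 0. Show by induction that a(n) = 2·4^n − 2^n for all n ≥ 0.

Base cases: a(0) = 1 and 2·4^0 − 2^0 = 1; a(1) = 6 and 2·4^1 − 2^1 = 6.
Assume a(j) = 2·4^j − 2^j for all 0 ≤ j ≤ m, where m ≥ 1.
Then a(m+1) = 6a(m) − 8a(m−1) = 6·(2·4^m − 2^m) − 8·(2·4^{m−1} − 2^{m−1}) = 2·(6·4 − 8)4^{m−1} − (6·2 − 8)2^{m−1} = 32·4^{m−1} − 4·2^{m−1} = 2·4^{m+1} − 2^{m+1}.
So the formula holds for m+1, and by strong induction a(n) = 2·4^n − 2^n for all n ≥ 0.

a(n) = 2·4^n − 2^n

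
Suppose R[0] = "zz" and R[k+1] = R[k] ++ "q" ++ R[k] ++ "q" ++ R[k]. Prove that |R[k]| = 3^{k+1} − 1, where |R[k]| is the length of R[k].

Base case: |R[0]| = 2, and 3^{0+1} − 1 = 2.
Assume |R[r]| = 3^{r+1} − 1.
Then |R[r+1]| = 3|R[r]| + 2 = 3(3^{r+1} − 1) + 2 = 3^{r+2} − 3 + 2 = 3^{r+2} − 1.
Hence |R[k]| = 3^{k+1} − 1 for every k ≥ 0, by induction.

|R[k]| = 3^{k+1} − 1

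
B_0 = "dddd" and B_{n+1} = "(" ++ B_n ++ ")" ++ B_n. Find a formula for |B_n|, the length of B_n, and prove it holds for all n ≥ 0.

Claim: |B_n| = 6·2^n − 2.

Base case: |B_0| = 4, and 6·2^0 − 2 = 4.
Assume |B_r| = 6·2^r − 2.
Then |B_{r+1}| = 1 + |B_r| + 1 + |B_r| = 2|B_r| + 2 = 2(6·2^r − 2) + 2 = 6·2^{r+1} − 4 + 2 = 6·2^{r+1} − 2.
So the formula holds for r+1, and by induction |B_n| = 6·2^n − 2 for all n ≥ 0.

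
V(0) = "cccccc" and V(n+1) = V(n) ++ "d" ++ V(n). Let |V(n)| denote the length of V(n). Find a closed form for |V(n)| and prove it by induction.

Claim: |V(n)| = 7·2^n − 1.

Base case: |V(0)| = 6, and 7·2^0 − 1 = 6.
Assume |V(j)| = 7·2^j − 1.
Then |V(j+1)| = |V(j)| + 1 + |V(j)| = 2|V(j)| + 1 = 2(7·2^j − 1) + 1 = 7·2^{j+1} − 2 + 1 = 7·2^{j+1} − 1.
This completes the inductive step, so |V(n)| = 7·2^n − 1 for all n ≥ 0.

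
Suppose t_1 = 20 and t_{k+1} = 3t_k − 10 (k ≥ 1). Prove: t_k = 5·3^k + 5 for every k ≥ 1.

Base case: t_1 = 20, and 5·3^1 + 5 = 15 + 5 = 20.
Assume t_r = 5·3^r + 5 for some r ≥ 1.
Then t_{r+1} = 3t_r − 10 = 3·(5·3^r + 5) − 10 = 15·3^r + 15 − 10 = 5·3^{r+1} + 5.
This completes the inductive step, so t_k = 5·3^k + 5 for all k ≥ 1.

t_k = 5·3^k + 5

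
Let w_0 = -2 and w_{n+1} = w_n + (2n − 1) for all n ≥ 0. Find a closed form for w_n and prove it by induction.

Claim: w_n = n^2 − 2n − 2.

Base case: w_0 = -2, and 0^2 − 2·0 − 2 = -2.
Assume w_k = k^2 − 2k − 2.
Then w_{k+1} = w_k + (2k − 1) = (k^2 − 2k − 2) + (2k − 1) = k^2 − 3,
and (k+1)^2 − 2·(k+1) − 2 = k^2 − 3.
By induction, w_n = n^2 − 2n − 2 for all n ≥ 0.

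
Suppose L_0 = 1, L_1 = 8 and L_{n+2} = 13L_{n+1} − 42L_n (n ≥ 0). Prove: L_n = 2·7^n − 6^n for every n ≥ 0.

Base cases: L_0 = 1 and 2·7^0 − 6^0 = 1; L_1 = 8 and 2·7^1 − 6^1 = 8.
Assume L_i = 2·7^i − 6^i for all 0 ≤ i ≤ j, where j ≥ 1.
Then L_{j+1} = 13L_j − 42L_{j−1} = 13·(2·7^j − 6^j) − 42·(2·7^{j−1} − 6^{j−1}) = 2·(13·7 − 42)7^{j−1} − (13·6 − 42)6^{j−1} = 98·7^{j−1} − 36·6^{j−1} = 2·7^{j+1} − 6^{j+1}.
By strong induction, L_n = 2·7^n − 6^n for all n ≥ 0.

L_n = 2·7^n − 6^n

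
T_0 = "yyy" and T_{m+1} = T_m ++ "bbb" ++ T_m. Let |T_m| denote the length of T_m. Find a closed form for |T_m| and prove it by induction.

Claim: |T_m| = 6·2^m − 3.

Base case: |T_0| = 3, and 6·2^0 − 3 = 3.
Assume |T_j| = 6·2^j − 3.
Then |T_{j+1}| = |T_j| + 3 + |T_j| = 2|T_j| + 3 = 2(6·2^j − 3) + 3 = 6·2^{j+1} − 6 + 3 = 6·2^{j+1} − 3.
By induction, |T_m| = 6·2^m − 3 for all m ≥ 0.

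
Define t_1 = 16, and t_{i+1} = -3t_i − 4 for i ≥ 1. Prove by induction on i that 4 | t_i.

Base case: t_1 = 16 = 4·4, so 4 | t_1.
Assume 4 | t_j, so t_j = 4s for some integer s.
Then t_{j+1} = -3t_j − 4 = -3·(4s) − 4 = 4(-3s − 1), so 4 | t_{j+1}.
So the property holds for j+1, and by induction 4 | t_i for all i ≥ 1.

4 | t_i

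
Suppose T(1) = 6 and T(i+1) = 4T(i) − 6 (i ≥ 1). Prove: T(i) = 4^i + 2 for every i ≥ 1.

Base case: T(1) = 6, and 4^1 + 2 = 4 + 2 = 6.
Assume T(k) = 4^k + 2 for some k ≥ 1.
Then T(k+1) = 4T(k) − 6 = 4·(4^k + 2) − 6 = 4^{k+1} + 8 − 6 = 4^{k+1} + 2.
This completes the inductive step, so T(i) = 4^i + 2 for all i ≥ 1.

T(i) = 4^i + 2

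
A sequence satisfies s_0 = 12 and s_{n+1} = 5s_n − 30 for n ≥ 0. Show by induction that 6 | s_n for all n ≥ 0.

Base case: s_0 = 12 = 6·2, so 6 | s_0.
Assume 6 | s_m, so s_m = 6t for some integer t.
Then s_{m+1} = 5s_m − 30 = 5·(6t) − 30 = 6(5t − 5), so 6 | s_{m+1}.
This completes the inductive step, so 6 | s_n for all n ≥ 0.

6 | s_n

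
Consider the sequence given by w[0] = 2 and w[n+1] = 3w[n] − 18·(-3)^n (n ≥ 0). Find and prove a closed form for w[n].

Claim: w[n] = -3^n + 3·(-3)^n.

Base case: w[0] = 2, and -3^0 + 3·(-3)^0 = -1 + 3 = 2.
Assume w[r] = -3^r + 3·(-3)^r for some r ≥ 0.
Then w[r+1] = 3w[r] − 18·(-3)^r = 3·(-3^r + 3·(-3)^r) − 18·(-3)^r = -3^{r+1} + 9·(-3)^r − 18·(-3)^r = -3^{r+1} − 9·(-3)^r = -3^{r+1} + 3·(-3)^{r+1}.
This completes the inductive step, so w[n] = -3^n + 3·(-3)^n for all n ≥ 0.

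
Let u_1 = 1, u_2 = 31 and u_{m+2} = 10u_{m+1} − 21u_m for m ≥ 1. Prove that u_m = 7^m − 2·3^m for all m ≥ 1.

Base cases: u_1 = 1 and 7^1 − 2·3^1 = 1; u_2 = 31 and 7^2 − 2·3^2 = 31.
Assume u_j = 7^j − 2·3^j for all 1 ≤ j ≤ k, where k ≥ 2.
Then u_{k+1} = 10u_k − 21u_{k−1} = 10·(7^k − 2·3^k) − 21·(7^{k−1} − 2·3^{k−1}) = (10·7 − 21)7^{k−1} − 2·(10·3 − 21)3^{k−1} = 49·7^{k−1} − 18·3^{k−1} = 7^{k+1} − 2·3^{k+1}.
This completes the inductive step, so u_m = 7^m − 2·3^m for all m ≥ 1.

u_m = 7^m − 2·3^m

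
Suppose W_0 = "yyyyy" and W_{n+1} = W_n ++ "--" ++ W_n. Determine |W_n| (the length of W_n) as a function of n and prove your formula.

Claim: |W_n| = 7·2^n − 2.

Base case: |W_0| = 5, and 7·2^0 − 2 = 5.
Assume |W_m| = 7·2^m − 2.
Then |W_{m+1}| = |W_m| + 2 + |W_m| = 2|W_m| + 2 = 2(7·2^m − 2) + 2 = 7·2^{m+1} − 4 + 2 = 7·2^{m+1} − 2.
So the formula holds for m+1, and by induction |W_n| = 7·2^n − 2 for all n ≥ 0.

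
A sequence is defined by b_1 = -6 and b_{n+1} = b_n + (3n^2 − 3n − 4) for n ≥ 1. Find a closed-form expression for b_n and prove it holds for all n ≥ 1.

Claim: b_n = n^3 − 3n^2 − 2n − 2.

Base case: b_1 = -6, and 1^3 − 3·1^2 − 2·1 − 2 = -6.
Assume b_r = r^3 − 3r^2 − 2r − 2.
Then b_{r+1} = b_r + (3r^2 − 3r − 4) = (r^3 − 3r^2 − 2r − 2) + (3r^2 − 3r − 4) = r^3 − 5r − 6,
and (r+1)^3 − 3·(r+1)^2 − 2·(r+1) − 2 = r^3 − 5r − 6.
This completes the inductive step, so b_n = n^3 − 3n^2 − 2n − 2 for all n ≥ 1.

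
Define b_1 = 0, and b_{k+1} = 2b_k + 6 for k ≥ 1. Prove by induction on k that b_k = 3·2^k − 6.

Base case: b_1 = 0, and 3·2^1 − 6 = 6 − 6 = 0.
Assume b_j = 3·2^j − 6 for some j ≥ 1.
Then b_{j+1} = 2b_j + 6 = 2·(3·2^j − 6) + 6 = 6·2^j − 12 + 6 = 3·2^{j+1} − 6.
This completes the inductive step, so b_k = 3·2^k − 6 for all k ≥ 1.

b_k = 3·2^k − 6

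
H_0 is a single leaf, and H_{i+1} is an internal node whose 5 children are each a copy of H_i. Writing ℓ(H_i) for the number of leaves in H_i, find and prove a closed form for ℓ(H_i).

Claim: ℓ(H_i) = 5^i.

Base case: ℓ(H_0) = 1, and 5^0 = 1.
Assume ℓ(H_r) = 5^r.
Then ℓ(H_{r+1}) = 5·ℓ(H_r) = 5·5^r = 5^{r+1}.
Hence ℓ(H_i) = 5^i for every i ≥ 0, by induction.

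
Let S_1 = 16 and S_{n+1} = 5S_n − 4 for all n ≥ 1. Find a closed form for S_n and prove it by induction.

Claim: S_n = 3·5^n + 1.

Base case: S_1 = 16, and 3·5^1 + 1 = 15 + 1 = 16.
Assume S_m = 3·5^m + 1 for some m ≥ 1.
Then S_{m+1} = 5S_m − 4 = 5·(3·5^m + 1) − 4 = 15·5^m + 5 − 4 = 3·5^{m+1} + 1.
So the formula holds for m+1, and by induction S_n = 3·5^n + 1 for all n ≥ 1.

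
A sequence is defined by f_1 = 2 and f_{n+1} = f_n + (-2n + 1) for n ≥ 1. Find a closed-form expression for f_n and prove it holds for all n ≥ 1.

Claim: f_n = -n^2 + 2n + 1.

Base case: f_1 = 2, and -1^2 + 2·1 + 1 = 2.
Assume f_k = -k^2 + 2k + 1.
Then f_{k+1} = f_k + (-2k + 1) = (-k^2 + 2k + 1) + (-2k + 1) = -k^2 + 2,
and -(k+1)^2 + 2·(k+1) + 1 = -k^2 + 2.
This completes the inductive step, so f_n = -n^2 + 2n + 1 for all n ≥ 1.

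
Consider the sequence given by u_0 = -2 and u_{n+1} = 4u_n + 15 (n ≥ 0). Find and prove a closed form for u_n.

Claim: u_n = 3·4^n − 5.

Base case: u_0 = -2, and 3·4^0 − 5 = 3 − 5 = -2.
Assume u_k = 3·4^k − 5 for some k ≥ 0.
Then u_{k+1} = 4u_k + 15 = 4·(3·4^k − 5) + 15 = 12·4^k − 20 + 15 = 3·4^{k+1} − 5.
By induction, u_n = 3·4^n − 5 for all n ≥ 0.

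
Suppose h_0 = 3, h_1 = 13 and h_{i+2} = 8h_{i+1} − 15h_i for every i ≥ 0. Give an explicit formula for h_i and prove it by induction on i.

Claim: h_i = 3^i + 2·5^i.

Base cases: h_0 = 3 and 3^0 + 2·5^0 = 3; h_1 = 13 and 3^1 + 2·5^1 = 13.
Assume h_j = 3^j + 2·5^j for all 0 ≤ j ≤ m, where m ≥ 1.
Then h_{m+1} = 8h_m − 15h_{m−1} = 8·(3^m + 2·5^m) − 15·(3^{m−1} + 2·5^{m−1}) = (8·3 − 15)3^{m−1} + 2·(8·5 − 15)5^{m−1} = 9·3^{m−1} + 50·5^{m−1} = 3^{m+1} + 2·5^{m+1}.
So the formula holds for m+1, and by strong induction h_i = 3^i + 2·5^i for all i ≥ 0.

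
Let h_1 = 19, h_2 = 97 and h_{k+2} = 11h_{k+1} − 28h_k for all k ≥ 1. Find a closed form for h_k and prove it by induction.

Claim: h_k = 3·4^k + 7^k.

Base cases: h_1 = 19 and 3·4^1 + 7^1 = 19; h_2 = 97 and 3·4^2 + 7^2 = 97.
Assume h_j = 3·4^j + 7^j for all 1 ≤ j ≤ m, where m ≥ 2.
Then h_{m+1} = 11h_m − 28h_{m−1} = 11·(3·4^m + 7^m) − 28·(3·4^{m−1} + 7^{m−1}) = 3·(11·4 − 28)4^{m−1} + (11·7 − 28)7^{m−1} = 48·4^{m−1} + 49·7^{m−1} = 3·4^{m+1} + 7^{m+1}.
So the formula holds for m+1, and by strong induction h_k = 3·4^k + 7^k for all k ≥ 1.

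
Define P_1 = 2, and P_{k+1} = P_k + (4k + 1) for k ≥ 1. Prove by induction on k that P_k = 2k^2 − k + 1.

Base case: P_1 = 2, and 2·1^2 − 1 + 1 = 2.
Assume P_j = 2j^2 − j + 1.
Then P_{j+1} = P_j + (4j + 1) = (2j^2 − j + 1) + (4j + 1) = 2j^2 + 3j + 2,
and 2·(j+1)^2 − (j+1) + 1 = 2j^2 + 3j + 2.
Hence P_k = 2k^2 − k + 1 for every k ≥ 1, by induction.

P_k = 2k^2 − k + 1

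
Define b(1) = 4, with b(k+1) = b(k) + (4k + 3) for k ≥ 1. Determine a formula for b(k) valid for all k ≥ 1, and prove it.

Claim: b(k) = 2k^2 + k + 1.

Base case: b(1) = 4, and 2·1^2 + 1 + 1 = 4.
Assume b(j) = 2j^2 + j + 1.
Then b(j+1) = b(j) + (4j + 3) = (2j^2 + j + 1) + (4j + 3) = 2j^2 + 5j + 4,
and 2·(j+1)^2 + (j+1) + 1 = 2j^2 + 5j + 4.
This completes the inductive step, so b(k) = 2k^2 + k + 1 for all k ≥ 1.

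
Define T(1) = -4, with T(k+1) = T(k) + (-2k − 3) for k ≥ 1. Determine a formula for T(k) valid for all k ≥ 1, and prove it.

Claim: T(k) = -k^2 − 2k − 1.

Base case: T(1) = -4, and -1^2 − 2·1 − 1 = -4.
Assume T(m) = -m^2 − 2m − 1.
Then T(m+1) = T(m) + (-2m − 3) = (-m^2 − 2m − 1) + (-2m − 3) = -m^2 − 4m − 4,
and -(m+1)^2 − 2·(m+1) − 1 = -m^2 − 4m − 4.
This completes the inductive step, so T(k) = -k^2 − 2k − 1 for all k ≥ 1.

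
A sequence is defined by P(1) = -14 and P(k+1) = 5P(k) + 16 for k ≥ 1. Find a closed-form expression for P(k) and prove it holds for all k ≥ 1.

Claim: P(k) = -2·5^k − 4.

Base case: P(1) = -14, and -2·5^1 − 4 = -10 − 4 = -14.
Assume P(m) = -2·5^m − 4 for some m ≥ 1.
Then P(m+1) = 5P(m) + 16 = 5·(-2·5^m − 4) + 16 = -10·5^m − 20 + 16 = -2·5^{m+1} − 4.
By induction, P(k) = -2·5^k − 4 for all k ≥ 1.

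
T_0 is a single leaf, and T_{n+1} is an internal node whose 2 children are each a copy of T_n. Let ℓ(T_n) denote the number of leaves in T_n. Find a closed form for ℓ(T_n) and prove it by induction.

Claim: ℓ(T_n) = 2^n.

Base case: ℓ(T_0) = 1, and 2^0 = 1.
Assume ℓ(T_k) = 2^k.
Then ℓ(T_{k+1}) = 2·ℓ(T_k) = 2·2^k = 2^{k+1}.
So the formula holds for k+1, and by induction ℓ(T_n) = 2^n for all n ≥ 0.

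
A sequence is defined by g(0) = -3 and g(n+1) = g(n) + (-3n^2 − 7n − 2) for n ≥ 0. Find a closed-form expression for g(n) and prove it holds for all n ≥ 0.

Claim: g(n) = -n^3 − 2n^2 + n − 3.

Base case: g(0) = -3, and -0^3 − 2·0^2 + 0 − 3 = -3.
Assume g(m) = -m^3 − 2m^2 + m − 3.
Then g(m+1) = g(m) + (-3m^2 − 7m − 2) = (-m^3 − 2m^2 + m − 3) + (-3m^2 − 7m − 2) = -m^3 − 5m^2 − 6m − 5,
and -(m+1)^3 − 2·(m+1)^2 + (m+1) − 3 = -m^3 − 5m^2 − 6m − 5.
Hence g(n) = -n^3 − 2n^2 + n − 3 for every n ≥ 0, by induction.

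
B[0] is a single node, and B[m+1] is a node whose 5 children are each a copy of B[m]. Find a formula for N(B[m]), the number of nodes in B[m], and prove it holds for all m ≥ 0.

Claim: N(B[m]) = (5^{m+1} − 1)/4.

Base case: N(B[0]) = 1, and (5^{0+1} − 1)/4 = 1.
Assume N(B[j]) = (5^{j+1} − 1)/4.
Then N(B[j+1]) = 1 + 5N(B[j]) = 1 + 5·(5^{j+1} − 1)/4 = 1 + (5^{j+2} − 5)/4 = (4 + 5^{j+2} − 5)/4 = (5^{j+2} − 1)/4.
Hence N(B[m]) = (5^{m+1} − 1)/4 for every m ≥ 0, by induction.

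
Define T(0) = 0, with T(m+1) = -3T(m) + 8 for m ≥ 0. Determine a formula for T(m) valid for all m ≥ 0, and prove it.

Claim: T(m) = -2·(-3)^m + 2.

Base case: T(0) = 0, and -2·(-3)^0 + 2 = -2 + 2 = 0.
Assume T(r) = -2·(-3)^r + 2 for some r ≥ 0.
Then T(r+1) = -3T(r) + 8 = -3·(-2·(-3)^r + 2) + 8 = 6·(-3)^r − 6 + 8 = -2·(-3)^{r+1} + 2.
This completes the inductive step, so T(m) = -2·(-3)^m + 2 for all m ≥ 0.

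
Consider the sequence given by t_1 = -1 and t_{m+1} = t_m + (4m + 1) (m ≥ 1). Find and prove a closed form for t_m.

Claim: t_m = 2m^2 − m − 2.

Base case: t_1 = -1, and 2·1^2 − 1 − 2 = -1.
Assume t_r = 2r^2 − r − 2.
Then t_{r+1} = t_r + (4r + 1) = (2r^2 − r − 2) + (4r + 1) = 2r^2 + 3r − 1,
and 2·(r+1)^2 − (r+1) − 2 = 2r^2 + 3r − 1.
By induction, t_m = 2m^2 − m − 2 for all m ≥ 1.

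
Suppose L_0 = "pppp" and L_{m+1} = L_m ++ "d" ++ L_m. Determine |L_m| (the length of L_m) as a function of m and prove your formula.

Claim: |L_m| = 5·2^m − 1.

Base case: |L_0| = 4, and 5·2^0 − 1 = 4.
Assume |L_j| = 5·2^j − 1.
Then |L_{j+1}| = |L_j| + 1 + |L_j| = 2|L_j| + 1 = 2(5·2^j − 1) + 1 = 5·2^{j+1} − 2 + 1 = 5·2^{j+1} − 1.
So the formula holds for j+1, and by induction |L_m| = 5·2^m − 1 for all m ≥ 0.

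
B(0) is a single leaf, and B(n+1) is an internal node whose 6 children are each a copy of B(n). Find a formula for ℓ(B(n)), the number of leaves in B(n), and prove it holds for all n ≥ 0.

Claim: ℓ(B(n)) = 6^n.

Base case: ℓ(B(0)) = 1, and 6^0 = 1.
Assume ℓ(B(k)) = 6^k.
Then ℓ(B(k+1)) = 6·ℓ(B(k)) = 6·6^k = 6^{k+1}.
By induction, ℓ(B(n)) = 6^n for all n ≥ 0.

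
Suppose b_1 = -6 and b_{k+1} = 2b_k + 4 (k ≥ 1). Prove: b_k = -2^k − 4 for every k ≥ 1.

Base case: b_1 = -6, and -2^1 − 4 = -2 − 4 = -6.
Assume b_r = -2^r − 4 for some r ≥ 1.
Then b_{r+1} = 2b_r + 4 = 2·(-2^r − 4) + 4 = -2^{r+1} − 8 + 4 = -2^{r+1} − 4.
This completes the inductive step, so b_k = -2^k − 4 for all k ≥ 1.

b_k = -2^k − 4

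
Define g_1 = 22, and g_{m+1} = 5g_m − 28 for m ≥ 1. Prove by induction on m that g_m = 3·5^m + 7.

Base case: g_1 = 22, and 3·5^1 + 7 = 15 + 7 = 22.
Assume g_r = 3·5^r + 7 for some r ≥ 1.
Then g_{r+1} = 5g_r − 28 = 5·(3·5^r + 7) − 28 = 15·5^r + 35 − 28 = 3·5^{r+1} + 7.
So the formula holds for r+1, and by induction g_m = 3·5^m + 7 for all m ≥ 1.

g_m = 3·5^m + 7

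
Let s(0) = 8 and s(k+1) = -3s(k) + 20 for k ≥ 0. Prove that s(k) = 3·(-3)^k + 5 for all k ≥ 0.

Base case: s(0) = 8, and 3·(-3)^0 + 5 = 3 + 5 = 8.
Assume s(m) = 3·(-3)^m + 5 for some m ≥ 0.
Then s(m+1) = -3s(m) + 20 = -3·(3·(-3)^m + 5) + 20 = -9·(-3)^m − 15 + 20 = 3·(-3)^{m+1} + 5.
So the formula holds for m+1, and by induction s(k) = 3·(-3)^k + 5 for all k ≥ 0.

s(k) = 3·(-3)^k + 5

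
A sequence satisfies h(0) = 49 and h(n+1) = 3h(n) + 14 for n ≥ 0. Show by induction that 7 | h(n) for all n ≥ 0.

Base case: h(0) = 49 = 7·7, so 7 | h(0).
Assume 7 | h(r), so h(r) = 7t for some integer t.
Then h(r+1) = 3h(r) + 14 = 3·(7t) + 14 = 7(3t + 2), so 7 | h(r+1).
So the property holds for r+1, and by induction 7 | h(n) for all n ≥ 0.

7 | h(n)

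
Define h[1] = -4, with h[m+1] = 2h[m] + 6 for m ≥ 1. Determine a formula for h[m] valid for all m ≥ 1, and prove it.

Claim: h[m] = 2^m − 6.

Base case: h[1] = -4, and 2^1 − 6 = 2 − 6 = -4.
Assume h[j] = 2^j − 6 for some j ≥ 1.
Then h[j+1] = 2h[j] + 6 = 2·(2^j − 6) + 6 = 2^{j+1} − 12 + 6 = 2^{j+1} − 6.
By induction, h[m] = 2^m − 6 for all m ≥ 1.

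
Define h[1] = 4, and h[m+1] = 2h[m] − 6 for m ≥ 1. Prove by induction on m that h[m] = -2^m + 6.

Base case: h[1] = 4, and -2^1 + 6 = -2 + 6 = 4.
Assume h[r] = -2^r + 6 for some r ≥ 1.
Then h[r+1] = 2h[r] − 6 = 2·(-2^r + 6) − 6 = -2^{r+1} + 12 − 6 = -2^{r+1} + 6.
This completes the inductive step, so h[m] = -2^m + 6 for all m ≥ 1.

h[m] = -2^m + 6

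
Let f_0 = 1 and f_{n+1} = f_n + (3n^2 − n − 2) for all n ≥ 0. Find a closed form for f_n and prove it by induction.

Claim: f_n = n^3 − 2n^2 − n + 1.

Base case: f_0 = 1, and 0^3 − 2·0^2 − 0 + 1 = 1.
Assume f_k = k^3 − 2k^2 − k + 1.
Then f_{k+1} = f_k + (3k^2 − k − 2) = (k^3 − 2k^2 − k + 1) + (3k^2 − k − 2) = k^3 + k^2 − 2k − 1,
and (k+1)^3 − 2·(k+1)^2 − (k+1) + 1 = k^3 + k^2 − 2k − 1.
By induction, f_n = n^3 − 2n^2 − n + 1 for all n ≥ 0.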